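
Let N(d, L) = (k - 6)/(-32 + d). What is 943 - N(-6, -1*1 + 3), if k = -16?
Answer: 17906/19 ≈ 942.42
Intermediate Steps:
N(d, L) = -22/(-32 + d) (N(d, L) = (-16 - 6)/(-32 + d) = -22/(-32 + d))
943 - N(-6, -1*1 + 3) = 943 - (-22)/(-32 - 6) = 943 - (-22)/(-38) = 943 - (-22)*(-1)/38 = 943 - 1*11/19 = 943 - 11/19 = 17906/19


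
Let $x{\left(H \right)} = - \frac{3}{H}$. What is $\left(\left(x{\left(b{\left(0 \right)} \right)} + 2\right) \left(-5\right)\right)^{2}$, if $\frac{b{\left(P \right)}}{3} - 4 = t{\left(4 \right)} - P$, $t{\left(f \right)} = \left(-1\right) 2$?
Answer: $\frac{225}{4} \approx 56.25$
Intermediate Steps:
$t{\left(f \right)} = -2$
$b{\left(P \right)} = 6 - 3 P$ ($b{\left(P \right)} = 12 + 3 \left(-2 - P\right) = 12 - \left(6 + 3 P\right) = 6 - 3 P$)
$\left(\left(x{\left(b{\left(0 \right)} \right)} + 2\right) \left(-5\right)\right)^{2} = \left(\left(- \frac{3}{6 - 0} + 2\right) \left(-5\right)\right)^{2} = \left(\left(- \frac{3}{6 + 0} + 2\right) \left(-5\right)\right)^{2} = \left(\left(- \frac{3}{6} + 2\right) \left(-5\right)\right)^{2} = \left(\left(\left(-3\right) \frac{1}{6} + 2\right) \left(-5\right)\right)^{2} = \left(\left(- \frac{1}{2} + 2\right) \left(-5\right)\right)^{2} = \left(\frac{3}{2} \left(-5\right)\right)^{2} = \left(- \frac{15}{2}\right)^{2} = \frac{225}{4}$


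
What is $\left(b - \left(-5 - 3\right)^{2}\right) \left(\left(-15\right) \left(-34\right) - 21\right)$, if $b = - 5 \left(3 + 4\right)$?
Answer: $-48411$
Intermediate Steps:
$b = -35$ ($b = \left(-5\right) 7 = -35$)
$\left(b - \left(-5 - 3\right)^{2}\right) \left(\left(-15\right) \left(-34\right) - 21\right) = \left(-35 - \left(-5 - 3\right)^{2}\right) \left(\left(-15\right) \left(-34\right) - 21\right) = \left(-35 - \left(-8\right)^{2}\right) \left(510 - 21\right) = \left(-35 - 64\right) 489 = \left(-99\right) 489 = -48411$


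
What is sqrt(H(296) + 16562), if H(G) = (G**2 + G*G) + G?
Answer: sqrt(192090) ≈ 438.28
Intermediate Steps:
H(G) = G + 2*G**2 (H(G) = (G**2 + G**2) + G = 2*G**2 + G = G + 2*G**2)
sqrt(H(296) + 16562) = sqrt(296*(1 + 2*296) + 16562) = sqrt(296*(1 + 592) + 16562) = sqrt(296*593 + 16562) = sqrt(175528 + 16562) = sqrt(192090)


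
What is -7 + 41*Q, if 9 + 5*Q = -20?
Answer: -1224/5 ≈ -244.80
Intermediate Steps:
Q = -29/5 (Q = -9/5 + (1/5)*(-20) = -9/5 - 4 = -29/5 ≈ -5.8000)
-7 + 41*Q = -7 + 41*(-29/5) = -7 - 1189/5 = -1224/5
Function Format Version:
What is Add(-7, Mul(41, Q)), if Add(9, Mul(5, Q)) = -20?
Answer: Rational(-1224, 5) ≈ -244.80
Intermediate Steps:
Q = Rational(-29, 5) (Q = Add(Rational(-9, 5), Mul(Rational(1, 5), -20)) = Add(Rational(-9, 5), -4) = Rational(-29, 5) ≈ -5.8000)
Add(-7, Mul(41, Q)) = Add(-7, Mul(41, Rational(-29, 5))) = Add(-7, Rational(-1189, 5)) = Rational(-1224, 5)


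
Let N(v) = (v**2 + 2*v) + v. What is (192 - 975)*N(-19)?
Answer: -238032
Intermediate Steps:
N(v) = v**2 + 3*v
(192 - 975)*N(-19) = (192 - 975)*(-19*(3 - 19)) = -(-14877)*(-16) = -783*304 = -238032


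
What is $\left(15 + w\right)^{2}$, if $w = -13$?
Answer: $4$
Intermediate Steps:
$\left(15 + w\right)^{2} = \left(15 - 13\right)^{2} = 2^{2} = 4$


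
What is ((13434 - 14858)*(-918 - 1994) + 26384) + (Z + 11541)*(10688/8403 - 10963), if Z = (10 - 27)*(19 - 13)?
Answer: -339531997341/2801 ≈ -1.2122e+8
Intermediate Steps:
Z = -102 (Z = -17*6 = -102)
((13434 - 14858)*(-918 - 1994) + 26384) + (Z + 11541)*(10688/8403 - 10963) = ((13434 - 14858)*(-918 - 1994) + 26384) + (-102 + 11541)*(10688/8403 - 10963) = (-1424*(-2912) + 26384) + 11439*(10688*(1/8403) - 10963) = (4146688 + 26384) + 11439*(10688/8403 - 10963) = 4173072 + 11439*(-92111401/8403) = 4173072 - 351220772013/2801 = -339531997341/2801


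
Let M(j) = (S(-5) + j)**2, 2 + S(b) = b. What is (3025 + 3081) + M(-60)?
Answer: 10595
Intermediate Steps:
S(b) = -2 + b
M(j) = (-7 + j)**2 (M(j) = ((-2 - 5) + j)**2 = (-7 + j)**2)
(3025 + 3081) + M(-60) = (3025 + 3081) + (-7 - 60)**2 = 6106 + (-67)**2 = 6106 + 4489 = 10595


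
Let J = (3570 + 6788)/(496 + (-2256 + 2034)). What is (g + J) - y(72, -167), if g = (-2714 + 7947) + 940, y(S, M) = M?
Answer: 873759/137 ≈ 6377.8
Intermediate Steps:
g = 6173 (g = 5233 + 940 = 6173)
J = 5179/137 (J = 10358/(496 - 222) = 10358/274 = 10358*(1/274) = 5179/137 ≈ 37.803)
(g + J) - y(72, -167) = (6173 + 5179/137) - 1*(-167) = 850880/137 + 167 = 873759/137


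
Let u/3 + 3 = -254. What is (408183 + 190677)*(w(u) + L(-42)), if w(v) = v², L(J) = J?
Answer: 355961785140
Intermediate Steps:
u = -771 (u = -9 + 3*(-254) = -9 - 762 = -771)
(408183 + 190677)*(w(u) + L(-42)) = (408183 + 190677)*((-771)² - 42) = 598860*(594441 - 42) = 598860*594399 = 355961785140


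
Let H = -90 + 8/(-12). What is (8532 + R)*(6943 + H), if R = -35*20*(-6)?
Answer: 87243908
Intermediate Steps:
R = 4200 (R = -700*(-6) = 4200)
H = -272/3 (H = -90 - 1/12*8 = -90 - ⅔ = -272/3 ≈ -90.667)
(8532 + R)*(6943 + H) = (8532 + 4200)*(6943 - 272/3) = 12732*(20557/3) = 87243908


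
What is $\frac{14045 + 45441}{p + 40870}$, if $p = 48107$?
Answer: $\frac{8498}{12711} \approx 0.66855$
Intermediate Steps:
$\frac{14045 + 45441}{p + 40870} = \frac{14045 + 45441}{48107 + 40870} = \frac{59486}{88977} = 59486 \cdot \frac{1}{88977} = \frac{8498}{12711}$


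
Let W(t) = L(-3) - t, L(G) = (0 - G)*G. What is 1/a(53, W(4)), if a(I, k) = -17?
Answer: -1/17 ≈ -0.058824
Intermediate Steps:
L(G) = -G² (L(G) = (-G)*G = -G²)
W(t) = -9 - t (W(t) = -1*(-3)² - t = -1*9 - t = -9 - t)
1/a(53, W(4)) = 1/(-17) = -1/17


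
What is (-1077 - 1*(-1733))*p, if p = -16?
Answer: -10496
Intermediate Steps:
(-1077 - 1*(-1733))*p = (-1077 - 1*(-1733))*(-16) = (-1077 + 1733)*(-16) = 656*(-16) = -10496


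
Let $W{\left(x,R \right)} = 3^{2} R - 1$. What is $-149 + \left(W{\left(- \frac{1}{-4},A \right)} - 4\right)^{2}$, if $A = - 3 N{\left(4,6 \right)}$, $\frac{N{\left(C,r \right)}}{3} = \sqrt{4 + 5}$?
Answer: $61355$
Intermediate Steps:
$N{\left(C,r \right)} = 9$ ($N{\left(C,r \right)} = 3 \sqrt{4 + 5} = 3 \sqrt{9} = 3 \cdot 3 = 9$)
$A = -27$ ($A = \left(-3\right) 9 = -27$)
$W{\left(x,R \right)} = -1 + 9 R$ ($W{\left(x,R \right)} = 9 R - 1 = -1 + 9 R$)
$-149 + \left(W{\left(- \frac{1}{-4},A \right)} - 4\right)^{2} = -149 + \left(\left(-1 + 9 \left(-27\right)\right) - 4\right)^{2} = -149 + \left(\left(-1 - 243\right) + \left(-14 + 10\right)\right)^{2} = -149 + \left(-244 - 4\right)^{2} = -149 + \left(-248\right)^{2} = -149 + 61504 = 61355$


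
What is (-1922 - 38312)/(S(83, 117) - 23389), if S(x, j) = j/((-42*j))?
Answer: 1689828/982339 ≈ 1.7202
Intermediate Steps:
S(x, j) = -1/42 (S(x, j) = j*(-1/(42*j)) = -1/42)
(-1922 - 38312)/(S(83, 117) - 23389) = (-1922 - 38312)/(-1/42 - 23389) = -40234/(-982339/42) = -40234*(-42/982339) = 1689828/982339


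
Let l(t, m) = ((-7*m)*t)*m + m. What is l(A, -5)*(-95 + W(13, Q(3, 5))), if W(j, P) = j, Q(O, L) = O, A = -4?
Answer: -56990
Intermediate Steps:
l(t, m) = m - 7*t*m**2 (l(t, m) = (-7*m*t)*m + m = -7*t*m**2 + m = m - 7*t*m**2)
l(A, -5)*(-95 + W(13, Q(3, 5))) = (-5*(1 - 7*(-5)*(-4)))*(-95 + 13) = -5*(1 - 140)*(-82) = -5*(-139)*(-82) = 695*(-82) = -56990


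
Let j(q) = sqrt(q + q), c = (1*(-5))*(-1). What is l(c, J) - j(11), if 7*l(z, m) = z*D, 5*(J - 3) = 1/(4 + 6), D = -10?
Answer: -50/7 - sqrt(22) ≈ -11.833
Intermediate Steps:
c = 5 (c = -5*(-1) = 5)
J = 151/50 (J = 3 + 1/(5*(4 + 6)) = 3 + (1/5)/10 = 3 + (1/5)*(1/10) = 3 + 1/50 = 151/50 ≈ 3.0200)
l(z, m) = -10*z/7 (l(z, m) = (z*(-10))/7 = (-10*z)/7 = -10*z/7)
j(q) = sqrt(2)*sqrt(q) (j(q) = sqrt(2*q) = sqrt(2)*sqrt(q))
l(c, J) - j(11) = -10/7*5 - sqrt(2)*sqrt(11) = -50/7 - sqrt(22)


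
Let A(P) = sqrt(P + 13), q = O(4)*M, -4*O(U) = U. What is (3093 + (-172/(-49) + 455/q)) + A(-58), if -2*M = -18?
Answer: 1343266/441 + 3*I*sqrt(5) ≈ 3046.0 + 6.7082*I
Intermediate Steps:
M = 9 (M = -1/2*(-18) = 9)
O(U) = -U/4
q = -9 (q = -1/4*4*9 = -1*9 = -9)
A(P) = sqrt(13 + P)
(3093 + (-172/(-49) + 455/q)) + A(-58) = (3093 + (-172/(-49) + 455/(-9))) + sqrt(13 - 58) = (3093 + (-172*(-1/49) + 455*(-1/9))) + sqrt(-45) = (3093 + (172/49 - 455/9)) + 3*I*sqrt(5) = (3093 - 20747/441) + 3*I*sqrt(5) = 1343266/441 + 3*I*sqrt(5)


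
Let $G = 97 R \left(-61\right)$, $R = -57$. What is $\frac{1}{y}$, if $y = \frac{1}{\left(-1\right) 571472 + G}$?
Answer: $-234203$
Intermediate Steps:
$G = 337269$ ($G = 97 \left(-57\right) \left(-61\right) = \left(-5529\right) \left(-61\right) = 337269$)
$y = - \frac{1}{234203}$ ($y = \frac{1}{\left(-1\right) 571472 + 337269} = \frac{1}{-571472 + 337269} = \frac{1}{-234203} = - \frac{1}{234203} \approx -4.2698 \cdot 10^{-6}$)
$\frac{1}{y} = \frac{1}{- \frac{1}{234203}} = -234203$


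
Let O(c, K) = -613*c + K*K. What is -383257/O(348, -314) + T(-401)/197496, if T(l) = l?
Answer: 4727857409/1416145068 ≈ 3.3385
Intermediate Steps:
O(c, K) = K² - 613*c (O(c, K) = -613*c + K² = K² - 613*c)
-383257/O(348, -314) + T(-401)/197496 = -383257/((-314)² - 613*348) - 401/197496 = -383257/(98596 - 213324) - 401*1/197496 = -383257/(-114728) - 401/197496 = -383257*(-1/114728) - 401/197496 = 383257/114728 - 401/197496 = 4727857409/1416145068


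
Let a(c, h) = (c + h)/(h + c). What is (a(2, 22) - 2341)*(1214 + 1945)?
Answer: -7392060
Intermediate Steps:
a(c, h) = 1 (a(c, h) = (c + h)/(c + h) = 1)
(a(2, 22) - 2341)*(1214 + 1945) = (1 - 2341)*(1214 + 1945) = -2340*3159 = -7392060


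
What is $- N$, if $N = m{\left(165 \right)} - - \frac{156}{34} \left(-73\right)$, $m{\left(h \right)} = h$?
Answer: $\frac{2889}{17} \approx 169.94$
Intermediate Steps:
$N = - \frac{2889}{17}$ ($N = 165 - - \frac{156}{34} \left(-73\right) = 165 - \left(-156\right) \frac{1}{34} \left(-73\right) = 165 - \left(- \frac{78}{17}\right) \left(-73\right) = 165 - \frac{5694}{17} = - \frac{2889}{17} \approx -169.94$)
$- N = \left(-1\right) \left(- \frac{2889}{17}\right) = \frac{2889}{17}$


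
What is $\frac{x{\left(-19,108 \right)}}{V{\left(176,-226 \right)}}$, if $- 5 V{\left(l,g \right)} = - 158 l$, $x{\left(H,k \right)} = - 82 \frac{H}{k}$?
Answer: $\frac{3895}{1501632} \approx 0.0025938$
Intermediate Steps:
$x{\left(H,k \right)} = - \frac{82 H}{k}$
$V{\left(l,g \right)} = \frac{158 l}{5}$ ($V{\left(l,g \right)} = - \frac{\left(-158\right) l}{5} = \frac{158 l}{5}$)
$\frac{x{\left(-19,108 \right)}}{V{\left(176,-226 \right)}} = \frac{\left(-82\right) \left(-19\right) \frac{1}{108}}{\frac{158}{5} \cdot 176} = \frac{\left(-82\right) \left(-19\right) \frac{1}{108}}{\frac{27808}{5}} = \frac{779}{54} \cdot \frac{5}{27808} = \frac{3895}{1501632}$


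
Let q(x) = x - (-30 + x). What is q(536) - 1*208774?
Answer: -208744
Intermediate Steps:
q(x) = 30 (q(x) = x + (30 - x) = 30)
q(536) - 1*208774 = 30 - 1*208774 = 30 - 208774 = -208744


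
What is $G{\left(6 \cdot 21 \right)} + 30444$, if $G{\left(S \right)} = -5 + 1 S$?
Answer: $30565$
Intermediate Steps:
$G{\left(S \right)} = -5 + S$
$G{\left(6 \cdot 21 \right)} + 30444 = \left(-5 + 6 \cdot 21\right) + 30444 = \left(-5 + 126\right) + 30444 = 121 + 30444 = 30565$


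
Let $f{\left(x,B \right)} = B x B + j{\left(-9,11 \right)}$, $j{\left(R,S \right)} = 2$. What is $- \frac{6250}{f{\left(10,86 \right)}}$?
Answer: $- \frac{3125}{36981} \approx -0.084503$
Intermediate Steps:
$f{\left(x,B \right)} = 2 + x B^{2}$ ($f{\left(x,B \right)} = B x B + 2 = x B^{2} + 2 = 2 + x B^{2}$)
$- \frac{6250}{f{\left(10,86 \right)}} = - \frac{6250}{2 + 10 \cdot 86^{2}} = - \frac{6250}{2 + 10 \cdot 7396} = - \frac{6250}{2 + 73960} = - \frac{6250}{73962} = \left(-6250\right) \frac{1}{73962} = - \frac{3125}{36981}$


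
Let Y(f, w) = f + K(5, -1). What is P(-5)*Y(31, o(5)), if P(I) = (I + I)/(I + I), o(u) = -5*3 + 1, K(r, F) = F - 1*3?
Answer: 27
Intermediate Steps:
K(r, F) = -3 + F (K(r, F) = F - 3 = -3 + F)
o(u) = -14 (o(u) = -15 + 1 = -14)
P(I) = 1 (P(I) = (2*I)/((2*I)) = (2*I)*(1/(2*I)) = 1)
Y(f, w) = -4 + f (Y(f, w) = f + (-3 - 1) = f - 4 = -4 + f)
P(-5)*Y(31, o(5)) = 1*(-4 + 31) = 1*27 = 27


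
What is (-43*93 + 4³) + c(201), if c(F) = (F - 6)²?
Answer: 34090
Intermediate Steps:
c(F) = (-6 + F)²
(-43*93 + 4³) + c(201) = (-43*93 + 4³) + (-6 + 201)² = (-3999 + 64) + 195² = -3935 + 38025 = 34090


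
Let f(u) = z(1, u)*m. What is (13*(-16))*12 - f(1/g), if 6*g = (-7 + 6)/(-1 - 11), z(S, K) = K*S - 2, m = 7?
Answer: -2986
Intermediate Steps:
z(S, K) = -2 + K*S
g = 1/72 (g = ((-7 + 6)/(-1 - 11))/6 = (-1/(-12))/6 = (-1*(-1/12))/6 = (1/6)*(1/12) = 1/72 ≈ 0.013889)
f(u) = -14 + 7*u (f(u) = (-2 + u*1)*7 = (-2 + u)*7 = -14 + 7*u)
(13*(-16))*12 - f(1/g) = (13*(-16))*12 - (-14 + 7/(1/72)) = -208*12 - (-14 + 7*72) = -2496 - (-14 + 504) = -2496 - 1*490 = -2496 - 490 = -2986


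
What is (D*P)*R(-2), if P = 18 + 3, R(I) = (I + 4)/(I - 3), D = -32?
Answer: 1344/5 ≈ 268.80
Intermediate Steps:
R(I) = (4 + I)/(-3 + I)
P = 21
(D*P)*R(-2) = (-32*21)*((4 - 2)/(-3 - 2)) = -672*2/(-5) = -(-672)*2/5 = -672*(-⅖) = 1344/5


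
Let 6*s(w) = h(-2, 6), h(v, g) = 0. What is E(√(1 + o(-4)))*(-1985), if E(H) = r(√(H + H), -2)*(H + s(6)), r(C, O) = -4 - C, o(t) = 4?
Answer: 1985*√5*(4 + √2*5^(¼)) ≈ 27141.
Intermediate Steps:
s(w) = 0 (s(w) = (⅙)*0 = 0)
E(H) = H*(-4 - √2*√H) (E(H) = (-4 - √(H + H))*(H + 0) = (-4 - √(2*H))*H = (-4 - √2*√H)*H = H*(-4 - √2*√H))
E(√(1 + o(-4)))*(-1985) = -√(1 + 4)*(4 + √2*√(√(1 + 4)))*(-1985) = -√5*(4 + √2*√(√5))*(-1985) = -√5*(4 + √2*5^(¼))*(-1985) = 1985*√5*(4 + √2*5^(¼))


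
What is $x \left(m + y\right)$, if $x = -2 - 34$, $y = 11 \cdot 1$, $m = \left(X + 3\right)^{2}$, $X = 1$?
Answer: $-972$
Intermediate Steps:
$m = 16$ ($m = \left(1 + 3\right)^{2} = 4^{2} = 16$)
$y = 11$
$x = -36$
$x \left(m + y\right) = - 36 \left(16 + 11\right) = \left(-36\right) 27 = -972$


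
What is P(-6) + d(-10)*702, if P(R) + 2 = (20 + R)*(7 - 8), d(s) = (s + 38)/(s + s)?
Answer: -4994/5 ≈ -998.80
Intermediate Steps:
d(s) = (38 + s)/(2*s) (d(s) = (38 + s)/((2*s)) = (38 + s)*(1/(2*s)) = (38 + s)/(2*s))
P(R) = -22 - R (P(R) = -2 + (20 + R)*(7 - 8) = -2 + (20 + R)*(-1) = -2 + (-20 - R) = -22 - R)
P(-6) + d(-10)*702 = (-22 - 1*(-6)) + ((½)*(38 - 10)/(-10))*702 = (-22 + 6) + ((½)*(-⅒)*28)*702 = -16 - 7/5*702 = -16 - 4914/5 = -4994/5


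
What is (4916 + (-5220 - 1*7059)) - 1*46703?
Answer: -54066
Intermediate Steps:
(4916 + (-5220 - 1*7059)) - 1*46703 = (4916 + (-5220 - 7059)) - 46703 = (4916 - 12279) - 46703 = -7363 - 46703 = -54066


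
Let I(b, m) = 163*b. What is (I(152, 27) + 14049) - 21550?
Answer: 17275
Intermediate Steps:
(I(152, 27) + 14049) - 21550 = (163*152 + 14049) - 21550 = (24776 + 14049) - 21550 = 38825 - 21550 = 17275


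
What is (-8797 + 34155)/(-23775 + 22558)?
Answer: -25358/1217 ≈ -20.836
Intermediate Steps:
(-8797 + 34155)/(-23775 + 22558) = 25358/(-1217) = 25358*(-1/1217) = -25358/1217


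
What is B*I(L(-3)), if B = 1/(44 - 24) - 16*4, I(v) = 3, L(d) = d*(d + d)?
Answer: -3837/20 ≈ -191.85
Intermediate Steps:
L(d) = 2*d**2 (L(d) = d*(2*d) = 2*d**2)
B = -1279/20 (B = 1/20 - 64 = -1279/20 ≈ -63.950)
B*I(L(-3)) = -1279/20*3 = -3837/20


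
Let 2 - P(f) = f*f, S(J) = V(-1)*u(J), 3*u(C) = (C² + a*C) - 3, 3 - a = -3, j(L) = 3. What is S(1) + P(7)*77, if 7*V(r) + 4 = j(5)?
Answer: -76003/21 ≈ -3619.2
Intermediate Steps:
a = 6 (a = 3 - 1*(-3) = 3 + 3 = 6)
V(r) = -⅐ (V(r) = -4/7 + (⅐)*3 = -4/7 + 3/7 = -⅐)
u(C) = -1 + 2*C + C²/3 (u(C) = ((C² + 6*C) - 3)/3 = (-3 + C² + 6*C)/3 = -1 + 2*C + C²/3)
S(J) = ⅐ - 2*J/7 - J²/21 (S(J) = -(-1 + 2*J + J²/3)/7 = ⅐ - 2*J/7 - J²/21)
P(f) = 2 - f² (P(f) = 2 - f*f = 2 - f²)
S(1) + P(7)*77 = (⅐ - 2/7*1 - 1/21*1²) + (2 - 1*7²)*77 = (⅐ - 2/7 - 1/21*1) + (2 - 1*49)*77 = (⅐ - 2/7 - 1/21) + (2 - 49)*77 = -4/21 - 47*77 = -4/21 - 3619 = -76003/21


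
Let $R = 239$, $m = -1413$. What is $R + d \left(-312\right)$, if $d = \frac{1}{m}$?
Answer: $\frac{112673}{471} \approx 239.22$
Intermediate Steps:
$d = - \frac{1}{1413}$ ($d = \frac{1}{-1413} = - \frac{1}{1413} \approx -0.00070771$)
$R + d \left(-312\right) = 239 - - \frac{104}{471} = 239 + \frac{104}{471} = \frac{112673}{471}$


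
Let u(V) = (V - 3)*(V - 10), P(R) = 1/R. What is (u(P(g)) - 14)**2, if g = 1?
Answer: 16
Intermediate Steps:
u(V) = (-10 + V)*(-3 + V) (u(V) = (-3 + V)*(-10 + V) = (-10 + V)*(-3 + V))
(u(P(g)) - 14)**2 = ((30 + (1/1)**2 - 13/1) - 14)**2 = ((30 + 1**2 - 13*1) - 14)**2 = ((30 + 1 - 13) - 14)**2 = (18 - 14)**2 = 4**2 = 16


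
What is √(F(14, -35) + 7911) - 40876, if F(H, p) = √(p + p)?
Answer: -40876 + √(7911 + I*√70) ≈ -40787.0 + 0.047033*I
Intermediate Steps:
F(H, p) = √2*√p (F(H, p) = √(2*p) = √2*√p)
√(F(14, -35) + 7911) - 40876 = √(√2*√(-35) + 7911) - 40876 = √(√2*(I*√35) + 7911) - 40876 = √(I*√70 + 7911) - 40876 = √(7911 + I*√70) - 40876 = -40876 + √(7911 + I*√70)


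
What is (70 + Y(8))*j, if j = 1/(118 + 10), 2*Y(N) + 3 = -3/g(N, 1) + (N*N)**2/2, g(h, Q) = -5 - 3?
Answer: 17483/2048 ≈ 8.5366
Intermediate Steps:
g(h, Q) = -8
Y(N) = -21/16 + N**4/4 (Y(N) = -3/2 + (-3/(-8) + (N*N)**2/2)/2 = -3/2 + (-3*(-1/8) + (N**2)**2*(1/2))/2 = -3/2 + (3/8 + N**4*(1/2))/2 = -3/2 + (3/8 + N**4/2)/2 = -3/2 + (3/16 + N**4/4) = -21/16 + N**4/4)
j = 1/128 ≈ 0.0078125
(70 + Y(8))*j = (70 + (-21/16 + (1/4)*8**4))*(1/128) = (70 + (-21/16 + (1/4)*4096))*(1/128) = (70 + (-21/16 + 1024))*(1/128) = (70 + 16363/16)*(1/128) = (17483/16)*(1/128) = 17483/2048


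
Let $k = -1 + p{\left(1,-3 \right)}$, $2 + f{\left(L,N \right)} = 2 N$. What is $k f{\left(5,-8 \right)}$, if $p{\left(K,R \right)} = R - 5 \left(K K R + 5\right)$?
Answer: $252$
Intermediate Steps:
$p{\left(K,R \right)} = -25 + R - 5 R K^{2}$ ($p{\left(K,R \right)} = R - 5 \left(K^{2} R + 5\right) = R - 5 \left(R K^{2} + 5\right) = R - 5 \left(5 + R K^{2}\right) = R - \left(25 + 5 R K^{2}\right) = -25 + R - 5 R K^{2}$)
$f{\left(L,N \right)} = -2 + 2 N$
$k = -14$ ($k = -1 - \left(28 - 15\right) = -1 - 13 = -14$)
$k f{\left(5,-8 \right)} = - 14 \left(-2 + 2 \left(-8\right)\right) = - 14 \left(-2 - 16\right) = \left(-14\right) \left(-18\right) = 252$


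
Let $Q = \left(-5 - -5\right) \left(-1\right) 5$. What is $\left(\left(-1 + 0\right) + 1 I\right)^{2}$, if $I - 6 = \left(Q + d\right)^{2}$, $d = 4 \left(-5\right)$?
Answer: $164025$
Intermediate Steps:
$d = -20$
$Q = 0$ ($Q = \left(-5 + 5\right) \left(-1\right) 5 = 0 \left(-1\right) 5 = 0 \cdot 5 = 0$)
$I = 406$ ($I = 6 + \left(0 - 20\right)^{2} = 6 + \left(-20\right)^{2} = 6 + 400 = 406$)
$\left(\left(-1 + 0\right) + 1 I\right)^{2} = \left(\left(-1 + 0\right) + 1 \cdot 406\right)^{2} = \left(-1 + 406\right)^{2} = 405^{2} = 164025$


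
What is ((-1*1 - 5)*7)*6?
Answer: -252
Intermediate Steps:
((-1*1 - 5)*7)*6 = ((-1 - 5)*7)*6 = -6*7*6 = -42*6 = -252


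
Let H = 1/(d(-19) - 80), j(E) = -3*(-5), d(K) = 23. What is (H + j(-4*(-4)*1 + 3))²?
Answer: 729316/3249 ≈ 224.47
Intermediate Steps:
j(E) = 15
H = -1/57 (H = 1/(23 - 80) = 1/(-57) = -1/57 ≈ -0.017544)
(H + j(-4*(-4)*1 + 3))² = (-1/57 + 15)² = (854/57)² = 729316/3249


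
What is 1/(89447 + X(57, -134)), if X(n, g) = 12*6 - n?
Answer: 1/89462 ≈ 1.1178e-5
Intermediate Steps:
X(n, g) = 72 - n
1/(89447 + X(57, -134)) = 1/(89447 + (72 - 1*57)) = 1/(89447 + (72 - 57)) = 1/(89447 + 15) = 1/89462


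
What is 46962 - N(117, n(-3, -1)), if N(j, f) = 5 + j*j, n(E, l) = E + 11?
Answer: 33268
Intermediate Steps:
n(E, l) = 11 + E
N(j, f) = 5 + j²
46962 - N(117, n(-3, -1)) = 46962 - (5 + 117²) = 46962 - (5 + 13689) = 46962 - 1*13694 = 46962 - 13694 = 33268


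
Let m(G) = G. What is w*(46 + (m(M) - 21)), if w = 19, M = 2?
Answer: 513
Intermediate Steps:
w*(46 + (m(M) - 21)) = 19*(46 + (2 - 21)) = 19*(46 - 19) = 19*27 = 513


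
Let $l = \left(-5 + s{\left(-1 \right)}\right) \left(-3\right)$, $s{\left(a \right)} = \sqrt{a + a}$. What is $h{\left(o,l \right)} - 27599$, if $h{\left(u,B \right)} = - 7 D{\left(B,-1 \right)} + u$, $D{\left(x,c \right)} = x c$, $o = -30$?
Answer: $-27524 - 21 i \sqrt{2} \approx -27524.0 - 29.698 i$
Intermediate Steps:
$s{\left(a \right)} = \sqrt{2} \sqrt{a}$ ($s{\left(a \right)} = \sqrt{2 a} = \sqrt{2} \sqrt{a}$)
$D{\left(x,c \right)} = c x$
$l = 15 - 3 i \sqrt{2}$ ($l = \left(-5 + \sqrt{2} \sqrt{-1}\right) \left(-3\right) = \left(-5 + \sqrt{2} i\right) \left(-3\right) = \left(-5 + i \sqrt{2}\right) \left(-3\right) = 15 - 3 i \sqrt{2} \approx 15.0 - 4.2426 i$)
$h{\left(u,B \right)} = u + 7 B$ ($h{\left(u,B \right)} = - 7 \left(- B\right) + u = 7 B + u = u + 7 B$)
$h{\left(o,l \right)} - 27599 = \left(-30 + 7 \left(15 - 3 i \sqrt{2}\right)\right) - 27599 = \left(-30 + \left(105 - 21 i \sqrt{2}\right)\right) - 27599 = \left(75 - 21 i \sqrt{2}\right) - 27599 = -27524 - 21 i \sqrt{2}$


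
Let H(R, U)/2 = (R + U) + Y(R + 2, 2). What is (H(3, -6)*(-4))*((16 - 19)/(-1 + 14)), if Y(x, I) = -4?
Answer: -168/13 ≈ -12.923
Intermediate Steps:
H(R, U) = -8 + 2*R + 2*U (H(R, U) = 2*((R + U) - 4) = 2*(-4 + R + U) = -8 + 2*R + 2*U)
(H(3, -6)*(-4))*((16 - 19)/(-1 + 14)) = ((-8 + 2*3 + 2*(-6))*(-4))*((16 - 19)/(-1 + 14)) = ((-8 + 6 - 12)*(-4))*(-3/13) = (-14*(-4))*(-3*1/13) = 56*(-3/13) = -168/13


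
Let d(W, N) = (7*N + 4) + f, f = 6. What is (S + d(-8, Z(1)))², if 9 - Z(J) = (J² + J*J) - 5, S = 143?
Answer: 56169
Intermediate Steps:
Z(J) = 14 - 2*J² (Z(J) = 9 - ((J² + J*J) - 5) = 9 - ((J² + J²) - 5) = 9 - (2*J² - 5) = 9 - (-5 + 2*J²) = 9 + (5 - 2*J²) = 14 - 2*J²)
d(W, N) = 10 + 7*N (d(W, N) = (7*N + 4) + 6 = (4 + 7*N) + 6 = 10 + 7*N)
(S + d(-8, Z(1)))² = (143 + (10 + 7*(14 - 2*1²)))² = (143 + (10 + 7*(14 - 2*1)))² = (143 + (10 + 7*(14 - 2)))² = (143 + (10 + 7*12))² = (143 + (10 + 84))² = (143 + 94)² = 237² = 56169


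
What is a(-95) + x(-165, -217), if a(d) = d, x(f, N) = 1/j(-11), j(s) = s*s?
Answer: -11494/121 ≈ -94.992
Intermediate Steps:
j(s) = s²
x(f, N) = 1/121 (x(f, N) = 1/((-11)²) = 1/121)
a(-95) + x(-165, -217) = -95 + 1/121 = -11494/121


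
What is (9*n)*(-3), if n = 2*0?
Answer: 0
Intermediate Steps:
n = 0
(9*n)*(-3) = (9*0)*(-3) = 0*(-3) = 0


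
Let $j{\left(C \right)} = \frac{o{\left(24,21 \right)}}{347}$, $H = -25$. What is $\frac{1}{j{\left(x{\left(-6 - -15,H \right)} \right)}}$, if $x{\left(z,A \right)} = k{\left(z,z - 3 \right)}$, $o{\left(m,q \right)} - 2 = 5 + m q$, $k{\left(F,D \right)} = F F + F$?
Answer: $\frac{347}{511} \approx 0.67906$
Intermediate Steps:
$k{\left(F,D \right)} = F + F^{2}$ ($k{\left(F,D \right)} = F^{2} + F = F + F^{2}$)
$o{\left(m,q \right)} = 7 + m q$ ($o{\left(m,q \right)} = 2 + \left(5 + m q\right) = 7 + m q$)
$x{\left(z,A \right)} = z \left(1 + z\right)$
$j{\left(C \right)} = \frac{511}{347}$ ($j{\left(C \right)} = \frac{7 + 24 \cdot 21}{347} = \left(7 + 504\right) \frac{1}{347} = 511 \cdot \frac{1}{347} = \frac{511}{347}$)
$\frac{1}{j{\left(x{\left(-6 - -15,H \right)} \right)}} = \frac{1}{\frac{511}{347}} = \frac{347}{511}$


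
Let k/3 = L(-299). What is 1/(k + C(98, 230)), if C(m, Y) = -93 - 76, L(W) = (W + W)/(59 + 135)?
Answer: -97/17290 ≈ -0.0056102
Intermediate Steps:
L(W) = W/97 (L(W) = (2*W)/194 = (2*W)*(1/194) = W/97)
k = -897/97 (k = 3*((1/97)*(-299)) = 3*(-299/97) = -897/97 ≈ -9.2474)
C(m, Y) = -169
1/(k + C(98, 230)) = 1/(-897/97 - 169) = 1/(-17290/97) = -97/17290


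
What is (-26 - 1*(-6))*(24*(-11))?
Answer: 5280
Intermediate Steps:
(-26 - 1*(-6))*(24*(-11)) = (-26 + 6)*(-264) = -20*(-264) = 5280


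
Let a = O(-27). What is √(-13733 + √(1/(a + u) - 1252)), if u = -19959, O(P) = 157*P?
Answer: √(-8041264820532 + 24198*I*√733100115606)/24198 ≈ 0.15097 + 117.19*I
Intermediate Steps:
a = -4239 (a = 157*(-27) = -4239)
√(-13733 + √(1/(a + u) - 1252)) = √(-13733 + √(1/(-4239 - 19959) - 1252)) = √(-13733 + √(1/(-24198) - 1252)) = √(-13733 + √(-1/24198 - 1252)) = √(-13733 + √(-30295897/24198)) = √(-13733 + I*√733100115606/24198)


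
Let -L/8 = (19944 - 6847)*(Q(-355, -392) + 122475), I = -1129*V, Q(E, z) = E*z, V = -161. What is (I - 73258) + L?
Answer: -27412960249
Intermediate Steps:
I = 181769 (I = -1129*(-161) = 181769)
L = -27413068760 (L = -8*(19944 - 6847)*(-355*(-392) + 122475) = -104776*(139160 + 122475) = -104776*261635 = -8*3426633595 = -27413068760)
(I - 73258) + L = (181769 - 73258) - 27413068760 = 108511 - 27413068760 = -27412960249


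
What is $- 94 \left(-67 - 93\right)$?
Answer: $15040$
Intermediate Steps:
$- 94 \left(-67 - 93\right) = \left(-94\right) \left(-160\right) = 15040$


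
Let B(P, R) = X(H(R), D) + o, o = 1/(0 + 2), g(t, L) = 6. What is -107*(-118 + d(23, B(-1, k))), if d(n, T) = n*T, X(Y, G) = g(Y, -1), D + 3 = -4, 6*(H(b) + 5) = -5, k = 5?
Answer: -6741/2 ≈ -3370.5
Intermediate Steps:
H(b) = -35/6 (H(b) = -5 + (⅙)*(-5) = -5 - ⅚ = -35/6)
D = -7 (D = -3 - 4 = -7)
o = ½ (o = 1/2 = ½ ≈ 0.50000)
X(Y, G) = 6
B(P, R) = 13/2 (B(P, R) = 6 + ½ = 13/2)
d(n, T) = T*n
-107*(-118 + d(23, B(-1, k))) = -107*(-118 + (13/2)*23) = -107*(-118 + 299/2) = -107*63/2 = -6741/2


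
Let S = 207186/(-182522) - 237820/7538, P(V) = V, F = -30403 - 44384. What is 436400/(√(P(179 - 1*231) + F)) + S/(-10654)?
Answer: 11242287527/3664578701686 - 436400*I*√74839/74839 ≈ 0.0030678 - 1595.2*I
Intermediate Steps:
F = -74787
S = -11242287527/343962709 (S = 207186*(-1/182522) - 237820*1/7538 = -103593/91261 - 118910/3769 = -11242287527/343962709 ≈ -32.685)
436400/(√(P(179 - 1*231) + F)) + S/(-10654) = 436400/(√((179 - 1*231) - 74787)) - 11242287527/343962709/(-10654) = 436400/(√((179 - 231) - 74787)) - 11242287527/343962709*(-1/10654) = 436400/(√(-52 - 74787)) + 11242287527/3664578701686 = 436400/(√(-74839)) + 11242287527/3664578701686 = 436400/((I*√74839)) + 11242287527/3664578701686 = 436400*(-I*√74839/74839) + 11242287527/3664578701686 = -436400*I*√74839/74839 + 11242287527/3664578701686 = 11242287527/3664578701686 - 436400*I*√74839/74839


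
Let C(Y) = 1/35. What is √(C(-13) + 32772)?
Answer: √40145735/35 ≈ 181.03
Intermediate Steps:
C(Y) = 1/35
√(C(-13) + 32772) = √(1/35 + 32772) = √(1147021/35) = √40145735/35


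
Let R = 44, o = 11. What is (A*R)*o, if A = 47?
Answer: 22748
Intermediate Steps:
(A*R)*o = (47*44)*11 = 2068*11 = 22748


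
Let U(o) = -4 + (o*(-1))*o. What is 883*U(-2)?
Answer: -7064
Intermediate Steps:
U(o) = -4 - o**2 (U(o) = -4 + (-o)*o = -4 - o**2)
883*U(-2) = 883*(-4 - 1*(-2)**2) = 883*(-4 - 1*4) = 883*(-4 - 4) = 883*(-8) = -7064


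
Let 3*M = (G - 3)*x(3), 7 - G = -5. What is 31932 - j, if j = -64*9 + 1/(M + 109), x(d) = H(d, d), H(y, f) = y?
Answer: 3835943/118 ≈ 32508.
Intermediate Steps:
G = 12 (G = 7 - 1*(-5) = 7 + 5 = 12)
x(d) = d
M = 9 (M = ((12 - 3)*3)/3 = (9*3)/3 = (1/3)*27 = 9)
j = -67967/118 (j = -64*9 + 1/(9 + 109) = -32*18 + 1/118 = -576 + 1/118 = -67967/118 ≈ -575.99)
31932 - j = 31932 - 1*(-67967/118) = 31932 + 67967/118 = 3835943/118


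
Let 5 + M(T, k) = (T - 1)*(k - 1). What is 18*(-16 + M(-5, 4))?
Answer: -702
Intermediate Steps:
M(T, k) = -5 + (-1 + T)*(-1 + k) (M(T, k) = -5 + (T - 1)*(k - 1) = -5 + (-1 + T)*(-1 + k))
18*(-16 + M(-5, 4)) = 18*(-16 + (-4 - 1*(-5) - 1*4 - 5*4)) = 18*(-16 + (-4 + 5 - 4 - 20)) = 18*(-16 - 23) = 18*(-39) = -702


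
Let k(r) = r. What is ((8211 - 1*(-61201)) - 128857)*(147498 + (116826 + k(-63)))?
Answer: -15708995145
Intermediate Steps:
((8211 - 1*(-61201)) - 128857)*(147498 + (116826 + k(-63))) = ((8211 - 1*(-61201)) - 128857)*(147498 + (116826 - 63)) = ((8211 + 61201) - 128857)*(147498 + 116763) = (69412 - 128857)*264261 = -59445*264261 = -15708995145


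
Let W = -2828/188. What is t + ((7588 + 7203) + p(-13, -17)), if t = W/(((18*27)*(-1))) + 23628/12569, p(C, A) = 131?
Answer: 4284671181415/287101098 ≈ 14924.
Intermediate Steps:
W = -707/47 (W = -2828*1/188 = -707/47 ≈ -15.043)
t = 548597059/287101098 (t = -707/(47*((18*27)*(-1))) + 23628/12569 = -707/(47*(486*(-1))) + 23628*(1/12569) = -707/47/(-486) + 23628/12569 = -707/47*(-1/486) + 23628/12569 = 707/22842 + 23628/12569 = 548597059/287101098 ≈ 1.9108)
t + ((7588 + 7203) + p(-13, -17)) = 548597059/287101098 + ((7588 + 7203) + 131) = 548597059/287101098 + (14791 + 131) = 548597059/287101098 + 14922 = 4284671181415/287101098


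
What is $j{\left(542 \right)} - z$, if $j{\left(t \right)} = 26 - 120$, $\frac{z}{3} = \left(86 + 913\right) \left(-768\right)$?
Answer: $2301602$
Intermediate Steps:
$z = -2301696$ ($z = 3 \left(86 + 913\right) \left(-768\right) = 3 \cdot 999 \left(-768\right) = 3 \left(-767232\right) = -2301696$)
$j{\left(t \right)} = -94$ ($j{\left(t \right)} = 26 - 120 = -94$)
$j{\left(542 \right)} - z = -94 - -2301696 = -94 + 2301696 = 2301602$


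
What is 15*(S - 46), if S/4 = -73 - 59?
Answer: -8610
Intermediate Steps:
S = -528 (S = 4*(-73 - 59) = 4*(-132) = -528)
15*(S - 46) = 15*(-528 - 46) = 15*(-574) = -8610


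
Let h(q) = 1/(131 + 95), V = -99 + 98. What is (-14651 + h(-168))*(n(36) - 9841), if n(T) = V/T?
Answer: 1173055431625/8136 ≈ 1.4418e+8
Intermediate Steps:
V = -1
h(q) = 1/226
n(T) = -1/T
(-14651 + h(-168))*(n(36) - 9841) = (-14651 + 1/226)*(-1/36 - 9841) = -3311125*(-1*1/36 - 9841)/226 = -3311125*(-1/36 - 9841)/226 = -3311125/226*(-354277/36) = 1173055431625/8136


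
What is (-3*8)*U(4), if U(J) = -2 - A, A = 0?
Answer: 48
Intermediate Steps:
U(J) = -2 (U(J) = -2 - 1*0 = -2 + 0 = -2)
(-3*8)*U(4) = -3*8*(-2) = -24*(-2) = 48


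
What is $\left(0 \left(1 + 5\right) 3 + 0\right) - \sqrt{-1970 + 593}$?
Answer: $- 9 i \sqrt{17} \approx - 37.108 i$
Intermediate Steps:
$\left(0 \left(1 + 5\right) 3 + 0\right) - \sqrt{-1970 + 593} = \left(0 \cdot 6 \cdot 3 + 0\right) - \sqrt{-1377} = \left(0 \cdot 3 + 0\right) - 9 i \sqrt{17} = \left(0 + 0\right) - 9 i \sqrt{17} = 0 - 9 i \sqrt{17} = - 9 i \sqrt{17}$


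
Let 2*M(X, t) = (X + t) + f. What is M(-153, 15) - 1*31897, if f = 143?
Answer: -63789/2 ≈ -31895.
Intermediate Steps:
M(X, t) = 143/2 + X/2 + t/2 (M(X, t) = ((X + t) + 143)/2 = (143 + X + t)/2 = 143/2 + X/2 + t/2)
M(-153, 15) - 1*31897 = (143/2 + (1/2)*(-153) + (1/2)*15) - 1*31897 = (143/2 - 153/2 + 15/2) - 31897 = 5/2 - 31897 = -63789/2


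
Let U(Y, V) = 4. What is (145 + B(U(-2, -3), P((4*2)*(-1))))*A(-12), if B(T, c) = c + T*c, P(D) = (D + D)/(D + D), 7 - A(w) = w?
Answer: 2850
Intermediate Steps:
A(w) = 7 - w
P(D) = 1 (P(D) = (2*D)/((2*D)) = (2*D)*(1/(2*D)) = 1)
(145 + B(U(-2, -3), P((4*2)*(-1))))*A(-12) = (145 + 1*(1 + 4))*(7 - 1*(-12)) = (145 + 1*5)*(7 + 12) = (145 + 5)*19 = 150*19 = 2850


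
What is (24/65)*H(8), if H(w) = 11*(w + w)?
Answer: 4224/65 ≈ 64.985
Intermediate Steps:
H(w) = 22*w (H(w) = 11*(2*w) = 22*w)
(24/65)*H(8) = (24/65)*(22*8) = (24*(1/65))*176 = (24/65)*176 = 4224/65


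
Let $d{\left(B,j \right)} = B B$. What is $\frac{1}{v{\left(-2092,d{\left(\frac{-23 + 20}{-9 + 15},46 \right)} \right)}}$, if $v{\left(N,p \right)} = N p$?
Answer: $- \frac{1}{523} \approx -0.001912$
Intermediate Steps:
$d{\left(B,j \right)} = B^{2}$
$\frac{1}{v{\left(-2092,d{\left(\frac{-23 + 20}{-9 + 15},46 \right)} \right)}} = \frac{1}{\left(-2092\right) \left(\frac{-23 + 20}{-9 + 15}\right)^{2}} = \frac{1}{\left(-2092\right) \left(- \frac{3}{6}\right)^{2}} = \frac{1}{\left(-2092\right) \left(\left(-3\right) \frac{1}{6}\right)^{2}} = \frac{1}{\left(-2092\right) \left(- \frac{1}{2}\right)^{2}} = \frac{1}{\left(-2092\right) \frac{1}{4}} = \frac{1}{-523} = - \frac{1}{523}$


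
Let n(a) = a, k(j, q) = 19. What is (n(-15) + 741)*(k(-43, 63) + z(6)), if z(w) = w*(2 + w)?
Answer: 48642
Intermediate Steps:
(n(-15) + 741)*(k(-43, 63) + z(6)) = (-15 + 741)*(19 + 6*(2 + 6)) = 726*(19 + 6*8) = 726*(19 + 48) = 726*67 = 48642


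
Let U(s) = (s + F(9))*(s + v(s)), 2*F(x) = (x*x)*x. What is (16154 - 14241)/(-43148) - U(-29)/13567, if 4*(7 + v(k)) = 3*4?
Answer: 451759411/585388916 ≈ 0.77173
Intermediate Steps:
v(k) = -4 (v(k) = -7 + (3*4)/4 = -7 + (1/4)*12 = -7 + 3 = -4)
F(x) = x**3/2 (F(x) = ((x*x)*x)/2 = (x**2*x)/2 = x**3/2)
U(s) = (-4 + s)*(729/2 + s) (U(s) = (s + (1/2)*9**3)*(s - 4) = (s + (1/2)*729)*(-4 + s) = (s + 729/2)*(-4 + s) = (729/2 + s)*(-4 + s) = (-4 + s)*(729/2 + s))
(16154 - 14241)/(-43148) - U(-29)/13567 = (16154 - 14241)/(-43148) - (-1458 + (-29)**2 + (721/2)*(-29))/13567 = 1913*(-1/43148) - (-1458 + 841 - 20909/2)*(1/13567) = -1913/43148 - 1*(-22143/2)*(1/13567) = -1913/43148 + (22143/2)*(1/13567) = -1913/43148 + 22143/27134 = 451759411/585388916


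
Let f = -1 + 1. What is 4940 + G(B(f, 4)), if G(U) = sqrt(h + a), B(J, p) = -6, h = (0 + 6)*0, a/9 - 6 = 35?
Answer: 4940 + 3*sqrt(41) ≈ 4959.2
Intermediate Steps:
f = 0
a = 369 (a = 54 + 9*35 = 54 + 315 = 369)
h = 0 (h = 6*0 = 0)
G(U) = 3*sqrt(41) (G(U) = sqrt(0 + 369) = sqrt(369) = 3*sqrt(41))
4940 + G(B(f, 4)) = 4940 + 3*sqrt(41)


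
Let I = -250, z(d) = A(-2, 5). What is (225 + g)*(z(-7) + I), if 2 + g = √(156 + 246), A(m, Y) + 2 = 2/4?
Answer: -112169/2 - 503*√402/2 ≈ -61127.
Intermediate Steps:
A(m, Y) = -3/2 (A(m, Y) = -2 + 2/4 = -2 + 2*(¼) = -2 + ½ = -3/2)
z(d) = -3/2
g = -2 + √402 (g = -2 + √(156 + 246) = -2 + √402 ≈ 18.050)
(225 + g)*(z(-7) + I) = (225 + (-2 + √402))*(-3/2 - 250) = (223 + √402)*(-503/2) = -112169/2 - 503*√402/2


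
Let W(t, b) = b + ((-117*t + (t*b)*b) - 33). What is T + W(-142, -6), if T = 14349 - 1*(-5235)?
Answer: 31047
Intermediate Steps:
T = 19584 (T = 14349 + 5235 = 19584)
W(t, b) = -33 + b - 117*t + t*b² (W(t, b) = b + ((-117*t + (b*t)*b) - 33) = b + ((-117*t + t*b²) - 33) = b + (-33 - 117*t + t*b²) = -33 + b - 117*t + t*b²)
T + W(-142, -6) = 19584 + (-33 - 6 - 117*(-142) - 142*(-6)²) = 19584 + (-33 - 6 + 16614 - 142*36) = 19584 + (-33 - 6 + 16614 - 5112) = 19584 + 11463 = 31047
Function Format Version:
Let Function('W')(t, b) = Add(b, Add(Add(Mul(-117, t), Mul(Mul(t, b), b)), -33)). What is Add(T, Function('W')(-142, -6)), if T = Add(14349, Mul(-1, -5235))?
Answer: 31047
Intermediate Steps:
T = 19584 (T = Add(14349, 5235) = 19584)
Function('W')(t, b) = Add(-33, b, Mul(-117, t), Mul(t, Pow(b, 2))) (Function('W')(t, b) = Add(b, Add(Add(Mul(-117, t), Mul(Mul(b, t), b)), -33)) = Add(b, Add(Add(Mul(-117, t), Mul(t, Pow(b, 2))), -33)) = Add(b, Add(-33, Mul(-117, t), Mul(t, Pow(b, 2)))) = Add(-33, b, Mul(-117, t), Mul(t, Pow(b, 2))))
Add(T, Function('W')(-142, -6)) = Add(19584, Add(-33, -6, Mul(-117, -142), Mul(-142, Pow(-6, 2)))) = Add(19584, Add(-33, -6, 16614, Mul(-142, 36))) = Add(19584, Add(-33, -6, 16614, -5112)) = Add(19584, 11463) = 31047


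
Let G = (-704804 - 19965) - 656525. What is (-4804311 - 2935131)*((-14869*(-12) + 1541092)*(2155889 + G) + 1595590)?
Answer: -10308419671802585580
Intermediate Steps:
G = -1381294 (G = -724769 - 656525 = -1381294)
(-4804311 - 2935131)*((-14869*(-12) + 1541092)*(2155889 + G) + 1595590) = (-4804311 - 2935131)*((-14869*(-12) + 1541092)*(2155889 - 1381294) + 1595590) = -7739442*((178428 + 1541092)*774595 + 1595590) = -7739442*(1719520*774595 + 1595590) = -7739442*(1331931594400 + 1595590) = -7739442*1331933189990 = -10308419671802585580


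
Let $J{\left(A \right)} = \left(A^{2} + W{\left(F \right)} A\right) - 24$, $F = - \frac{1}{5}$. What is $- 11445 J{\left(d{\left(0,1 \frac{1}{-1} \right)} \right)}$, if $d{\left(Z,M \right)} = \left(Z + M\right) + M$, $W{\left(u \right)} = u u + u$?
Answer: $\frac{1126188}{5} \approx 2.2524 \cdot 10^{5}$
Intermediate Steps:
$F = - \frac{1}{5}$ ($F = \left(-1\right) \frac{1}{5} = - \frac{1}{5} \approx -0.2$)
$W{\left(u \right)} = u + u^{2}$ ($W{\left(u \right)} = u^{2} + u = u + u^{2}$)
$d{\left(Z,M \right)} = Z + 2 M$ ($d{\left(Z,M \right)} = \left(M + Z\right) + M = Z + 2 M$)
$J{\left(A \right)} = -24 + A^{2} - \frac{4 A}{25}$ ($J{\left(A \right)} = \left(A^{2} + - \frac{1 - \frac{1}{5}}{5} A\right) - 24 = \left(A^{2} + \left(- \frac{1}{5}\right) \frac{4}{5} A\right) - 24 = \left(A^{2} - \frac{4 A}{25}\right) - 24 = -24 + A^{2} - \frac{4 A}{25}$)
$- 11445 J{\left(d{\left(0,1 \frac{1}{-1} \right)} \right)} = - 11445 \left(-24 + \left(0 + 2 \cdot 1 \frac{1}{-1}\right)^{2} - \frac{4 \left(0 + 2 \cdot 1 \frac{1}{-1}\right)}{25}\right) = - 11445 \left(-24 + \left(0 + 2 \cdot 1 \left(-1\right)\right)^{2} - \frac{4 \left(0 + 2 \cdot 1 \left(-1\right)\right)}{25}\right) = - 11445 \left(-24 + \left(0 + 2 \left(-1\right)\right)^{2} - \frac{4 \left(0 + 2 \left(-1\right)\right)}{25}\right) = - 11445 \left(-24 + \left(0 - 2\right)^{2} - \frac{4 \left(0 - 2\right)}{25}\right) = - 11445 \left(-24 + \left(-2\right)^{2} - - \frac{8}{25}\right) = - 11445 \left(-24 + 4 + \frac{8}{25}\right) = \left(-11445\right) \left(- \frac{492}{25}\right) = \frac{1126188}{5}$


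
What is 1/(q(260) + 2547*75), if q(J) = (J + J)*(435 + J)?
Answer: 1/552425 ≈ 1.8102e-6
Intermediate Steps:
q(J) = 2*J*(435 + J) (q(J) = (2*J)*(435 + J) = 2*J*(435 + J))
1/(q(260) + 2547*75) = 1/(2*260*(435 + 260) + 2547*75) = 1/(2*260*695 + 191025) = 1/(361400 + 191025) = 1/552425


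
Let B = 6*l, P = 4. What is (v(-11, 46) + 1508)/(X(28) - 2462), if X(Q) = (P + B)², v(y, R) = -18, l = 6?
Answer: -745/431 ≈ -1.7285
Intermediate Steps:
B = 36 (B = 6*6 = 36)
X(Q) = 1600 (X(Q) = (4 + 36)² = 40² = 1600)
(v(-11, 46) + 1508)/(X(28) - 2462) = (-18 + 1508)/(1600 - 2462) = 1490/(-862) = 1490*(-1/862) = -745/431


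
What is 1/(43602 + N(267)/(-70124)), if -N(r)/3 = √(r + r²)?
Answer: 17867283428696/779049292057949325 - 35062*√17889/779049292057949325 ≈ 2.2935e-5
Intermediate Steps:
N(r) = -3*√(r + r²)
1/(43602 + N(267)/(-70124)) = 1/(43602 - 3*√267*√(1 + 267)/(-70124)) = 1/(43602 - 3*2*√17889*(-1/70124)) = 1/(43602 - 6*√17889*(-1/70124)) = 1/(43602 + 3*√17889/35062)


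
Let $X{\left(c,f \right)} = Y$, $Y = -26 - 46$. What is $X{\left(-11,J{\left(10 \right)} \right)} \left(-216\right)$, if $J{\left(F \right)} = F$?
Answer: $15552$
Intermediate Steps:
$Y = -72$
$X{\left(c,f \right)} = -72$
$X{\left(-11,J{\left(10 \right)} \right)} \left(-216\right) = \left(-72\right) \left(-216\right) = 15552$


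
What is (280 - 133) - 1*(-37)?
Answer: 184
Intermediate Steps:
(280 - 133) - 1*(-37) = 147 + 37 = 184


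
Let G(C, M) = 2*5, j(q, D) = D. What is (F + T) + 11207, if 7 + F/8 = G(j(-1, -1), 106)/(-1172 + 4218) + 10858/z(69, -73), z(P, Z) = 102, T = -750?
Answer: 874025849/77673 ≈ 11253.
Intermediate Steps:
G(C, M) = 10
F = 61799288/77673 (F = -56 + 8*(10/(-1172 + 4218) + 10858/102) = -56 + 8*(10/3046 + 10858*(1/102)) = -56 + 8*(10*(1/3046) + 5429/51) = -56 + 8*(5/1523 + 5429/51) = -56 + 8*(8268622/77673) = -56 + 66148976/77673 = 61799288/77673 ≈ 795.63)
(F + T) + 11207 = (61799288/77673 - 750) + 11207 = 3544538/77673 + 11207 = 874025849/77673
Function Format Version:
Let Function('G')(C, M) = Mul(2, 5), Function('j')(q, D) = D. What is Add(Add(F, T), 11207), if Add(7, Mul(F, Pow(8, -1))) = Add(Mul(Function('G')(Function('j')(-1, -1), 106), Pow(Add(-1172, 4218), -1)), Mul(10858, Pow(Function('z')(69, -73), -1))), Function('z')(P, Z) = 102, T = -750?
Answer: Rational(874025849, 77673) ≈ 11253.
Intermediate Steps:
Function('G')(C, M) = 10
F = Rational(61799288, 77673) (F = Add(-56, Mul(8, Add(Mul(10, Pow(Add(-1172, 4218), -1)), Mul(10858, Pow(102, -1))))) = Add(-56, Mul(8, Add(Mul(10, Pow(3046, -1)), Mul(10858, Rational(1, 102))))) = Add(-56, Mul(8, Add(Mul(10, Rational(1, 3046)), Rational(5429, 51)))) = Add(-56, Mul(8, Add(Rational(5, 1523), Rational(5429, 51)))) = Add(-56, Mul(8, Rational(8268622, 77673))) = Add(-56, Rational(66148976, 77673)) = Rational(61799288, 77673) ≈ 795.63)
Add(Add(F, T), 11207) = Add(Add(Rational(61799288, 77673), -750), 11207) = Add(Rational(3544538, 77673), 11207) = Rational(874025849, 77673)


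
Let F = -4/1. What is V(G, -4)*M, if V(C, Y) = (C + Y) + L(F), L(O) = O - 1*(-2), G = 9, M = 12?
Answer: 36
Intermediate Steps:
F = -4 (F = -4*1 = -4)
L(O) = 2 + O (L(O) = O + 2 = 2 + O)
V(C, Y) = -2 + C + Y (V(C, Y) = (C + Y) + (2 - 4) = (C + Y) - 2 = -2 + C + Y)
V(G, -4)*M = (-2 + 9 - 4)*12 = 3*12 = 36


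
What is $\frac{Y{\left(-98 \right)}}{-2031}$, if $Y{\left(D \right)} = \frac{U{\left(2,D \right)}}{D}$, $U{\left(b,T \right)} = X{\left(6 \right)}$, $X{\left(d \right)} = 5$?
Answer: $\frac{5}{199038} \approx 2.5121 \cdot 10^{-5}$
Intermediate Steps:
$U{\left(b,T \right)} = 5$
$Y{\left(D \right)} = \frac{5}{D}$
$\frac{Y{\left(-98 \right)}}{-2031} = \frac{5 \frac{1}{-98}}{-2031} = 5 \left(- \frac{1}{98}\right) \left(- \frac{1}{2031}\right) = \left(- \frac{5}{98}\right) \left(- \frac{1}{2031}\right) = \frac{5}{199038}$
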